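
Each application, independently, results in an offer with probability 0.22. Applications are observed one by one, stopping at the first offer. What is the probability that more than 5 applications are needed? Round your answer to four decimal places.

0.2887

Y = number of applications to the first success; geometric, p = 0.22.
P(Y > 5) = P(first 5 all fail) = (1−p)^5 = 0.288717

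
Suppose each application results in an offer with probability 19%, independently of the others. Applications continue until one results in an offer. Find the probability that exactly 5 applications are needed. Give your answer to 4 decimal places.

0.0818

Geometric (trials to first success), p = 0.19.
P(Y = 5) = (1−p)^4 · p = 0.43047 · 0.19 = 0.081789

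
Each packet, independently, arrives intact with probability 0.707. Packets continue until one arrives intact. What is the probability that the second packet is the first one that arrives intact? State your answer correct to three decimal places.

0.207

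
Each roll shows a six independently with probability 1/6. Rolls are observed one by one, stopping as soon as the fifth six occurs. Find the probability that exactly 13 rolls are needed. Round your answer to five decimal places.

0.01480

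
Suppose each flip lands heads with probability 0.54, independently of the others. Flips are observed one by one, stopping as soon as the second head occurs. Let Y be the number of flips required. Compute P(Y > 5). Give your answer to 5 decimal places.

Needing more than 5 flips ⇔ fewer than 2 successes in the first 5. With X ~ Binomial(5, 0.54), P(Y > 5) = P(X ≤ 1).
  k=0: C(5,0)·0.54^0·0.46^5 = 0.0205963
  k=1: C(5,1)·0.54^1·0.46^4 = 0.1208913
P(X ≤ 1) = 0.1414876

0.14149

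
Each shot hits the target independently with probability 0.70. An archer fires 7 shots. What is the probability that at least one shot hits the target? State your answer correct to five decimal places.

0.99978

P(at least one) = 1 − P(none) = 1 − (1 − 0.70)^7
= 1 − 0.0002187 = 0.9997813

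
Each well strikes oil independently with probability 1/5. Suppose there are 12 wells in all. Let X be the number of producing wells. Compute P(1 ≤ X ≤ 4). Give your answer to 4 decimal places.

X ~ Binomial(12, 0.20); P(1 ≤ X ≤ 4) = Σ C(12,k) p^k (1−p)^(12−k) over k:
  k=1: C(12,1)·0.20^1·0.80^11 = 0.206158
  k=2: C(12,2)·0.20^2·0.80^10 = 0.283468
  k=3: C(12,3)·0.20^3·0.80^9 = 0.236223
  k=4: C(12,4)·0.20^4·0.80^8 = 0.132876
Total = 0.858725

0.8587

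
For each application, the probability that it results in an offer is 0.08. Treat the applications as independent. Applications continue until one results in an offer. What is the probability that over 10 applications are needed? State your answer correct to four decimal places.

0.4344

Y = number of applications to the first success; geometric, p = 0.08.
P(Y > 10) = P(first 10 all fail) = (1−p)^10 = 0.434388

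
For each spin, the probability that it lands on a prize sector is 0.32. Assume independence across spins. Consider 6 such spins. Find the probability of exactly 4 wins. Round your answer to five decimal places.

X ~ Binomial(n=6, p=0.32).
P(X=4) = C(6,4) · p^4 · (1−p)^2
= 15 · 0.010486 · 0.4624 = 0.0727292

0.07273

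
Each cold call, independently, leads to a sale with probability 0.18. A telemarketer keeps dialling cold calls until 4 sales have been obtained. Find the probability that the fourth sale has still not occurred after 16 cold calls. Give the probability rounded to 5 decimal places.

Needing more than 16 cold calls ⇔ fewer than 4 successes in the first 16. With X ~ Binomial(16, 0.18), P(Y > 16) = P(X ≤ 3).
  k=0: C(16,0)·0.18^0·0.82^16 = 0.0417851
  k=1: C(16,1)·0.18^1·0.82^15 = 0.1467575
  k=2: C(16,2)·0.18^2·0.82^14 = 0.2416129
  k=3: C(16,3)·0.18^3·0.82^13 = 0.2475059
P(X ≤ 3) = 0.6776615

0.67766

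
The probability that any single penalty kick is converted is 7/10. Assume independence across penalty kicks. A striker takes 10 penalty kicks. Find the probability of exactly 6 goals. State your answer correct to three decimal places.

0.200

X ~ Binomial(n=10, p=0.70).
P(X=6) = C(10,6) · p^6 · (1−p)^4
= 210 · 0.11765 · 0.0081 = 0.20012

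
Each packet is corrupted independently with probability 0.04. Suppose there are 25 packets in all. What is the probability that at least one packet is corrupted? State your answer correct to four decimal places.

P(at least one) = 1 − P(none) = 1 − (1 − 0.04)^25
= 1 − 0.360397 = 0.639603

0.6396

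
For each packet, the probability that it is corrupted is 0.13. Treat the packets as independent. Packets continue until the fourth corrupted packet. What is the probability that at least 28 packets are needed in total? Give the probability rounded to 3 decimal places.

0.527

Needing more than 27 packets ⇔ fewer than 4 successes in the first 27. With X ~ Binomial(27, 0.13), P(Y > 27) = P(X ≤ 3).
  k=0: C(27,0)·0.13^0·0.87^27 = 0.02328
  k=1: C(27,1)·0.13^1·0.87^26 = 0.09393
  k=2: C(27,2)·0.13^2·0.87^25 = 0.18246
  k=3: C(27,3)·0.13^3·0.87^24 = 0.22721
P(X ≤ 3) = 0.52688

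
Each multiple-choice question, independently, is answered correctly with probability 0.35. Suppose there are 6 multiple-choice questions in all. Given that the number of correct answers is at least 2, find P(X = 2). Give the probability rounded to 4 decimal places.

X ~ Binomial(6, 0.35). Want P(X=2 | X≥2) = P(X=2) / P(X≥2).
P(X=2) = C(6,2)·0.35^2·0.65^4 = 0.328005
P(X≥2) = 1 − 0.075419 − 0.243661 = 0.680920
Ratio = 0.328005 / 0.680920 = 0.481709

0.4817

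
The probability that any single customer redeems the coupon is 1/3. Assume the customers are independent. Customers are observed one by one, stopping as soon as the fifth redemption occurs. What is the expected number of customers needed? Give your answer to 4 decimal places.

15.0000

Y = total customers until the fifth success; negative binomial with r=5, p=0.333333.
E[Y] = r / p = 5 / 0.333333 = 15.000000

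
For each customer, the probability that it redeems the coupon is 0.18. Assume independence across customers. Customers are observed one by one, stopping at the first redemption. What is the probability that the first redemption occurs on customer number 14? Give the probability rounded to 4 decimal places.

Geometric (trials to first success), p = 0.18.
P(Y = 14) = (1−p)^13 · p = 0.075784 · 0.18 = 0.013641

0.0136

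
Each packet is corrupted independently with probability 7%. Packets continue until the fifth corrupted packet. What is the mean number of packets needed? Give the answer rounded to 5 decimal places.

71.42857

Y = total packets until the fifth success; negative binomial with r=5, p=0.07.
E[Y] = r / p = 5 / 0.07 = 71.4285714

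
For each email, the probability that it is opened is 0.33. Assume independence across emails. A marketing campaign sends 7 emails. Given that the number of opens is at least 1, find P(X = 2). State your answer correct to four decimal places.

0.3287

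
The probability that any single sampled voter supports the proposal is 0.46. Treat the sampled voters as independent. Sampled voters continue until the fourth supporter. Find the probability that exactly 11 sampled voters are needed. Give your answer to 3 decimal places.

Y = trial on which the fourth success occurs; negative binomial, r=4, p=0.46.
P(Y=11) = C(10,3) · p^4 · (1−p)^7
= 120 · 0.044775 · 0.013389 = 0.07194

0.072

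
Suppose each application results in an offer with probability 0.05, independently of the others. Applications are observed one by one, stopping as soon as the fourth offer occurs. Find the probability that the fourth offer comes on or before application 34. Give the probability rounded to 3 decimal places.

0.088

Finishing within 34 applications ⇔ at least 4 successes in the first 34. With X ~ Binomial(34, 0.05), P(Y ≤ 34) = 1 − P(X ≤ 3).
  k=0: C(34,0)·0.05^0·0.95^34 = 0.17482
  k=1: C(34,1)·0.05^1·0.95^33 = 0.31284
  k=2: C(34,2)·0.05^2·0.95^32 = 0.27168
  k=3: C(34,3)·0.05^3·0.95^31 = 0.15252
1 − 0.91187 = 0.08813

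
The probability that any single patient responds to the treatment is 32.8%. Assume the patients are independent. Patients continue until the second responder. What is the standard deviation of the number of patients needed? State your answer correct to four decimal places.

Y = total patients until the second success; negative binomial with r=2, p=0.328.
SD(Y) = √[r(1−p)/p²] = √(12.492564) = 3.534482

3.5345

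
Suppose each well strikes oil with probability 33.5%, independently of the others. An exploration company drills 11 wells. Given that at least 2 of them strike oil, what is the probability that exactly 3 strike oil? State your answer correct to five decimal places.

X ~ Binomial(11, 0.335). Want P(X=3 | X≥2) = P(X=3) / P(X≥2).
P(X=3) = C(11,3)·0.335^3·0.665^8 = 0.2372420
P(X≥2) = 1 − 0.0112470 − 0.0623238 = 0.9264292
Ratio = 0.2372420 / 0.9264292 = 0.2560822

0.25608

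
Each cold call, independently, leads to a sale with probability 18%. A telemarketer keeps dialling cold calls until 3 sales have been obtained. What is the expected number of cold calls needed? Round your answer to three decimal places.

16.667

Y = total cold calls until the third success; negative binomial with r=3, p=0.18.
E[Y] = r / p = 3 / 0.18 = 16.66667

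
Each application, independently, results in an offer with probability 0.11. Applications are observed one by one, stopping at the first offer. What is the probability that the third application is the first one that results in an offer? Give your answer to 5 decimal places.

Geometric (trials to first success), p = 0.11.
P(Y = 3) = (1−p)^2 · p = 0.7921 · 0.11 = 0.0871310

0.08713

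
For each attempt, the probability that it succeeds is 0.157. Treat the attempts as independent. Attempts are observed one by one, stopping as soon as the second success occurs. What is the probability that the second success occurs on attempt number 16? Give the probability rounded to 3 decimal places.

0.034

Y = trial on which the second success occurs; negative binomial, r=2, p=0.157.
P(Y=16) = C(15,1) · p^2 · (1−p)^14
= 15 · 0.024649 · 0.091535 = 0.03384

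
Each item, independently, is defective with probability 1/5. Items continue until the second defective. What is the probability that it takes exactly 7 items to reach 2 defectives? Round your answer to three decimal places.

0.079

Y = trial on which the second success occurs; negative binomial, r=2, p=0.20.
P(Y=7) = C(6,1) · p^2 · (1−p)^5
= 6 · 0.04 · 0.32768 = 0.07864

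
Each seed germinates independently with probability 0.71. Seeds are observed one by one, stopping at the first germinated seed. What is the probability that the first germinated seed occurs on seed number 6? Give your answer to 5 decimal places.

Geometric (trials to first success), p = 0.71.
P(Y = 6) = (1−p)^5 · p = 0.0020511 · 0.71 = 0.0014563

0.00146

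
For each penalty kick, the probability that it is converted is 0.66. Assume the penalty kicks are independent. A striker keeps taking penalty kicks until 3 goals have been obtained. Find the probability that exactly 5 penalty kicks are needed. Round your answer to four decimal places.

Y = trial on which the third success occurs; negative binomial, r=3, p=0.66.
P(Y=5) = C(4,2) · p^3 · (1−p)^2
= 6 · 0.2875 · 0.1156 = 0.199407

0.1994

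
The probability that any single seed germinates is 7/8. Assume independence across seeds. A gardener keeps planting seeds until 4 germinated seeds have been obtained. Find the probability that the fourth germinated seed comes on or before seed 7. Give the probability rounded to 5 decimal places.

0.99376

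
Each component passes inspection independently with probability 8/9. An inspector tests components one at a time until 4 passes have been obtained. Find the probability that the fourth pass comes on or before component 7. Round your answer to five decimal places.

0.99596

Finishing within 7 components ⇔ at least 4 successes in the first 7. With X ~ Binomial(7, 0.888889), P(Y ≤ 7) = 1 − P(X ≤ 3).
  k=0: C(7,0)·0.888889^0·0.111111^7 = 0.0000002
  k=1: C(7,1)·0.888889^1·0.111111^6 = 0.0000117
  k=2: C(7,2)·0.888889^2·0.111111^5 = 0.0002810
  k=3: C(7,3)·0.888889^3·0.111111^4 = 0.0037466
1 − 0.0040395 = 0.9959605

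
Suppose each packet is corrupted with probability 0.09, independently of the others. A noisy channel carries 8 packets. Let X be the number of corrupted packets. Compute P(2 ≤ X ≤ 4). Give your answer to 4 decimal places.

0.1574

X ~ Binomial(8, 0.09); P(2 ≤ X ≤ 4) = Σ C(8,k) p^k (1−p)^(8−k) over k:
  k=2: C(8,2)·0.09^2·0.91^6 = 0.128793
  k=3: C(8,3)·0.09^3·0.91^5 = 0.025475
  k=4: C(8,4)·0.09^4·0.91^4 = 0.003149
Total = 0.157418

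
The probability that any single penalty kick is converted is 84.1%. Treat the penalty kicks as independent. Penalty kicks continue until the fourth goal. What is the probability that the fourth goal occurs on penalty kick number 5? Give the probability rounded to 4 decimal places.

Y = trial on which the fourth success occurs; negative binomial, r=4, p=0.841.
P(Y=5) = C(4,3) · p^4 · (1−p)^1
= 4 · 0.50025 · 0.159 = 0.318157

0.3182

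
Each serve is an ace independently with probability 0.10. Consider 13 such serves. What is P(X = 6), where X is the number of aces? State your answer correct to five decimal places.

0.00082

X ~ Binomial(n=13, p=0.10).
P(X=6) = C(13,6) · p^6 · (1−p)^7
= 1716 · 1e-06 · 0.4783 = 0.0008208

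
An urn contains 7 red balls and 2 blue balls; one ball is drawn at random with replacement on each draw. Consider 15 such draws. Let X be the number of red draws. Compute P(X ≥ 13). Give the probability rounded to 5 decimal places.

0.31953

X ~ Binomial(15, 0.777778); P(X ≥ 13) = Σ C(15,k) p^k (1−p)^(15−k) over k:
  k=13: C(15,13)·0.777778^13·0.222222^2 = 0.1976452
  k=14: C(15,14)·0.777778^14·0.222222^1 = 0.0988226
  k=15: C(15,15)·0.777778^15·0.222222^0 = 0.0230586
Total = 0.3195263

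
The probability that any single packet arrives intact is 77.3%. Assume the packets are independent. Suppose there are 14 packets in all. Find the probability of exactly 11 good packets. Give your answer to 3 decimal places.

0.251

X ~ Binomial(n=14, p=0.773).
P(X=11) = C(14,11) · p^11 · (1−p)^3
= 364 · 0.058881 · 0.011697 = 0.25070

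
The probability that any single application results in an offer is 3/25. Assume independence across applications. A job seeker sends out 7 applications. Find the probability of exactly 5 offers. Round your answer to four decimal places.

0.0004

X ~ Binomial(n=7, p=0.12).
P(X=5) = C(7,5) · p^5 · (1−p)^2
= 21 · 2.4883e-05 · 0.7744 = 0.000405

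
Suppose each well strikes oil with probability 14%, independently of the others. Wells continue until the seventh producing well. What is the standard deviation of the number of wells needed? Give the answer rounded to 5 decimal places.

Y = total wells until the seventh success; negative binomial with r=7, p=0.14.
SD(Y) = √[r(1−p)/p²] = √(307.1428571) = 17.5254916

17.52549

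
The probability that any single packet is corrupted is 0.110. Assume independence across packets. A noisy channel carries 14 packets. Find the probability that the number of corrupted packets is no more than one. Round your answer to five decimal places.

X ~ Binomial(14, 0.11); P(X ≤ 1) = Σ C(14,k) p^k (1−p)^(14−k) over k:
  k=0: C(14,0)·0.11^0·0.89^14 = 0.1956411
  k=1: C(14,1)·0.11^1·0.89^13 = 0.3385250
Total = 0.5341661

0.53417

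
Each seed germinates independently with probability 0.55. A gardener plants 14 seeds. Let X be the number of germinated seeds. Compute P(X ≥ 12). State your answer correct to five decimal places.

0.01701

X ~ Binomial(14, 0.55); P(X ≥ 12) = Σ C(14,k) p^k (1−p)^(14−k) over k:
  k=12: C(14,12)·0.55^12·0.45^2 = 0.0141195
  k=13: C(14,13)·0.55^13·0.45^1 = 0.0026549
  k=14: C(14,14)·0.55^14·0.45^0 = 0.0002318
Total = 0.0170062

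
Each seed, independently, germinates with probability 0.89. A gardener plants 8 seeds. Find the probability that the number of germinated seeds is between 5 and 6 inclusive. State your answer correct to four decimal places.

0.2100

X ~ Binomial(8, 0.89); P(5 ≤ X ≤ 6) = Σ C(8,k) p^k (1−p)^(8−k) over k:
  k=5: C(8,5)·0.89^5·0.11^3 = 0.041621
  k=6: C(8,6)·0.89^6·0.11^2 = 0.168377
Total = 0.209999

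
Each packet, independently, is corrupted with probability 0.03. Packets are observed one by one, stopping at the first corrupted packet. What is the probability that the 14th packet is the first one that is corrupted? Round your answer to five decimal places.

Geometric (trials to first success), p = 0.03.
P(Y = 14) = (1−p)^13 · p = 0.67303 · 0.03 = 0.0201908

0.02019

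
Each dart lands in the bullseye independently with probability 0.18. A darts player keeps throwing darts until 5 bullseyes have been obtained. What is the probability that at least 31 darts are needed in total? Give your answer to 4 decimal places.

0.3509

Needing more than 30 darts ⇔ fewer than 5 successes in the first 30. With X ~ Binomial(30, 0.18), P(Y > 30) = P(X ≤ 4).
  k=0: C(30,0)·0.18^0·0.82^30 = 0.002597
  k=1: C(30,1)·0.18^1·0.82^29 = 0.017100
  k=2: C(30,2)·0.18^2·0.82^28 = 0.054428
  k=3: C(30,3)·0.18^3·0.82^27 = 0.111511
  k=4: C(30,4)·0.18^4·0.82^26 = 0.165227
P(X ≤ 4) = 0.350862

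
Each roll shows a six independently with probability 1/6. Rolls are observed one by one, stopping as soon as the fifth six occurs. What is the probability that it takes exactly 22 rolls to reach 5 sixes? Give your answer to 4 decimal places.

0.0347

Y = trial on which the fifth success occurs; negative binomial, r=5, p=0.166667.
P(Y=22) = C(21,4) · p^5 · (1−p)^17
= 5985 · 0.0001286 · 0.045073 = 0.034692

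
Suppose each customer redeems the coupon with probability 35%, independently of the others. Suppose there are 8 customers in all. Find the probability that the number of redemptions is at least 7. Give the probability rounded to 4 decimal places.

X ~ Binomial(8, 0.35); P(X ≥ 7) = Σ C(8,k) p^k (1−p)^(8−k) over k:
  k=7: C(8,7)·0.35^7·0.65^1 = 0.003346
  k=8: C(8,8)·0.35^8·0.65^0 = 0.000225
Total = 0.003571

0.0036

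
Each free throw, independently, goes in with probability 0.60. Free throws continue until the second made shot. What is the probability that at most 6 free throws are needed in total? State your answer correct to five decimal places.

Finishing within 6 free throws ⇔ at least 2 successes in the first 6. With X ~ Binomial(6, 0.60), P(Y ≤ 6) = 1 − P(X ≤ 1).
  k=0: C(6,0)·0.60^0·0.40^6 = 0.0040960
  k=1: C(6,1)·0.60^1·0.40^5 = 0.0368640
1 − 0.0409600 = 0.9590400

0.95904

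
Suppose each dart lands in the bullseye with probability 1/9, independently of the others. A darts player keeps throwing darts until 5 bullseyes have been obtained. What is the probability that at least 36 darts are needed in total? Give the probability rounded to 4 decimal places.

0.6521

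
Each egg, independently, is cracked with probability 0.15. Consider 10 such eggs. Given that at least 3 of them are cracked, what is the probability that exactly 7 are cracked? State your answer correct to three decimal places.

0.001

X ~ Binomial(10, 0.15). Want P(X=7 | X≥3) = P(X=7) / P(X≥3).
P(X=7) = C(10,7)·0.15^7·0.85^3 = 0.00013
P(X≥3) = 1 − 0.19687 − 0.34743 − 0.27590 = 0.17980
Ratio = 0.00013 / 0.17980 = 0.00070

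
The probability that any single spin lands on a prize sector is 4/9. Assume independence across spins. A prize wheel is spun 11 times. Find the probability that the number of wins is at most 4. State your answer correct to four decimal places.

0.4118

X ~ Binomial(11, 0.444444); P(X ≤ 4) = Σ C(11,k) p^k (1−p)^(11−k) over k:
  k=0: C(11,0)·0.444444^0·0.555556^11 = 0.001556
  k=1: C(11,1)·0.444444^1·0.555556^10 = 0.013693
  k=2: C(11,2)·0.444444^2·0.555556^9 = 0.054770
  k=3: C(11,3)·0.444444^3·0.555556^8 = 0.131449
  k=4: C(11,4)·0.444444^4·0.555556^7 = 0.210318
Total = 0.411786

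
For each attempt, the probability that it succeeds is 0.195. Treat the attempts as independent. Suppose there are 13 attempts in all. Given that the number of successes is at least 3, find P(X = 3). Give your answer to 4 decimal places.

0.5051

X ~ Binomial(13, 0.195). Want P(X=3 | X≥3) = P(X=3) / P(X≥3).
P(X=3) = C(13,3)·0.195^3·0.805^10 = 0.242342
P(X≥3) = 1 − 0.059614 − 0.187728 − 0.272847 = 0.479812
Ratio = 0.242342 / 0.479812 = 0.505077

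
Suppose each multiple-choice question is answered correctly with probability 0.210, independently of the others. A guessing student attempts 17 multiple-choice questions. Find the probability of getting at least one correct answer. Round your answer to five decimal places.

0.98182

P(at least one) = 1 − P(none) = 1 − (1 − 0.21)^17
= 1 − 0.0181828 = 0.9818172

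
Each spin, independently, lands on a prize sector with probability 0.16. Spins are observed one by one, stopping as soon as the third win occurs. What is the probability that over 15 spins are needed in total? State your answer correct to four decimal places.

Needing more than 15 spins ⇔ fewer than 3 successes in the first 15. With X ~ Binomial(15, 0.16), P(Y > 15) = P(X ≤ 2).
  k=0: C(15,0)·0.16^0·0.84^15 = 0.073146
  k=1: C(15,1)·0.16^1·0.84^14 = 0.208988
  k=2: C(15,2)·0.16^2·0.84^13 = 0.278651
P(X ≤ 2) = 0.560784

0.5608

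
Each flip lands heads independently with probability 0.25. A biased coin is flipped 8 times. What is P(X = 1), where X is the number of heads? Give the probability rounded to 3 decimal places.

0.267

X ~ Binomial(n=8, p=0.25).
P(X=1) = C(8,1) · p^1 · (1−p)^7
= 8 · 0.25 · 0.13348 = 0.26697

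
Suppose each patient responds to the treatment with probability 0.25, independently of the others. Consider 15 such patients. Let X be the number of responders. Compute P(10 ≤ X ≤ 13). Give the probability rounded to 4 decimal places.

0.0008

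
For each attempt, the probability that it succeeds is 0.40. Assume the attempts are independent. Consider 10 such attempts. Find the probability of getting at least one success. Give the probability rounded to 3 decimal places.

P(at least one) = 1 − P(none) = 1 − (1 − 0.40)^10
= 1 − 0.00605 = 0.99395

0.994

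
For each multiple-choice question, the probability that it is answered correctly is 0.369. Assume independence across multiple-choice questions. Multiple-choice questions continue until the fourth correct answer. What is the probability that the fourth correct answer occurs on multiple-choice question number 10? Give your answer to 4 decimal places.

Y = trial on which the fourth success occurs; negative binomial, r=4, p=0.369.
P(Y=10) = C(9,3) · p^4 · (1−p)^6
= 84 · 0.01854 · 0.063121 = 0.098302

0.0983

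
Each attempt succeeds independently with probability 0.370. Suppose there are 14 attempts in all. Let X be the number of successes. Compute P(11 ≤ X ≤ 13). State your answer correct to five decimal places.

0.00188

X ~ Binomial(14, 0.37); P(11 ≤ X ≤ 13) = Σ C(14,k) p^k (1−p)^(14−k) over k:
  k=11: C(14,11)·0.37^11·0.63^3 = 0.0016194
  k=12: C(14,12)·0.37^12·0.63^2 = 0.0002378
  k=13: C(14,13)·0.37^13·0.63^1 = 0.0000215
Total = 0.0018786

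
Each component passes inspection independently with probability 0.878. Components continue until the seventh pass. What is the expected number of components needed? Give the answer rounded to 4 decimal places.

7.9727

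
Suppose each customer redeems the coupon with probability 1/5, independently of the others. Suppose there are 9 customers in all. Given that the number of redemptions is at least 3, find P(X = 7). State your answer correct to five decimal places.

X ~ Binomial(9, 0.20). Want P(X=7 | X≥3) = P(X=7) / P(X≥3).
P(X=7) = C(9,7)·0.20^7·0.80^2 = 0.0002949
P(X≥3) = 1 − 0.1342177 − 0.3019899 − 0.3019899 = 0.2618025
Ratio = 0.0002949 / 0.2618025 = 0.0011265

0.00113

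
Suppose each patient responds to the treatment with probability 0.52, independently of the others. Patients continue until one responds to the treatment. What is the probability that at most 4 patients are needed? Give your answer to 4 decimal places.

0.9469

Y = number of patients to the first success; geometric, p = 0.52.
P(Y ≤ 4) = 1 − (1−p)^4 = 1 − 0.053084 = 0.946916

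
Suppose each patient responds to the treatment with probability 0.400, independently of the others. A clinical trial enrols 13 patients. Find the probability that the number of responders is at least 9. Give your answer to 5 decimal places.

0.03208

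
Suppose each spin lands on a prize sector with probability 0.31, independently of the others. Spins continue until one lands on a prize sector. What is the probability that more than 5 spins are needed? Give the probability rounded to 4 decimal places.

Y = number of spins to the first success; geometric, p = 0.31.
P(Y > 5) = P(first 5 all fail) = (1−p)^5 = 0.156403

0.1564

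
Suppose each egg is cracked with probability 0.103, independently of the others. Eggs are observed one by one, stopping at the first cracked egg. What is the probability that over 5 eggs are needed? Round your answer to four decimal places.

0.5807

Y = number of eggs to the first success; geometric, p = 0.103.
P(Y > 5) = P(first 5 all fail) = (1−p)^5 = 0.580714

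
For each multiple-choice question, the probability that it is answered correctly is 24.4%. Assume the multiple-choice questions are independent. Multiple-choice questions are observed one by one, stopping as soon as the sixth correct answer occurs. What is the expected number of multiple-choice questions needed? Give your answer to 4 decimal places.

24.5902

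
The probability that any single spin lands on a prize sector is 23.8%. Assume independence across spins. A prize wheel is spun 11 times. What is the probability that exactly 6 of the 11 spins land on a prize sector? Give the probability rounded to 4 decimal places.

0.0216

X ~ Binomial(n=11, p=0.238).
P(X=6) = C(11,6) · p^6 · (1−p)^5
= 462 · 0.00018174 · 0.25691 = 0.021571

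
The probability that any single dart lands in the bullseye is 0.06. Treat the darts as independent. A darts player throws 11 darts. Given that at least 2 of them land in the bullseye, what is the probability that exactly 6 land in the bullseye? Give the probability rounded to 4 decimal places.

0.0001

X ~ Binomial(11, 0.06). Want P(X=6 | X≥2) = P(X=6) / P(X≥2).
P(X=6) = C(11,6)·0.06^6·0.94^5 = 0.000016
P(X≥2) = 1 − 0.506298 − 0.355486 = 0.138216
Ratio = 0.000016 / 0.138216 = 0.000114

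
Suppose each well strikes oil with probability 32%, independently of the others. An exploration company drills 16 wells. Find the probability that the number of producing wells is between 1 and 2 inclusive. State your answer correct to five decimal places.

0.07128

X ~ Binomial(16, 0.32); P(1 ≤ X ≤ 2) = Σ C(16,k) p^k (1−p)^(16−k) over k:
  k=1: C(16,1)·0.32^1·0.68^15 = 0.0157363
  k=2: C(16,2)·0.32^2·0.68^14 = 0.0555400
Total = 0.0712764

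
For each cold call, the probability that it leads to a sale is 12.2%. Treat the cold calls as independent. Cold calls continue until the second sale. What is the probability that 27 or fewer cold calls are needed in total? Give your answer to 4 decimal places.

0.8584

Finishing within 27 cold calls ⇔ at least 2 successes in the first 27. With X ~ Binomial(27, 0.122), P(Y ≤ 27) = 1 − P(X ≤ 1).
  k=0: C(27,0)·0.122^0·0.878^27 = 0.029809
  k=1: C(27,1)·0.122^1·0.878^26 = 0.111836
1 − 0.141645 = 0.858355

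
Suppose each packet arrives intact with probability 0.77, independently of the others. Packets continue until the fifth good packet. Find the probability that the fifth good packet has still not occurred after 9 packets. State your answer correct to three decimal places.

0.035

Needing more than 9 packets ⇔ fewer than 5 successes in the first 9. With X ~ Binomial(9, 0.77), P(Y > 9) = P(X ≤ 4).
  k=0: C(9,0)·0.77^0·0.23^9 = 0.00000
  k=1: C(9,1)·0.77^1·0.23^8 = 0.00005
  k=2: C(9,2)·0.77^2·0.23^7 = 0.00073
  k=3: C(9,3)·0.77^3·0.23^6 = 0.00568
  k=4: C(9,4)·0.77^4·0.23^5 = 0.02851
P(X ≤ 4) = 0.03497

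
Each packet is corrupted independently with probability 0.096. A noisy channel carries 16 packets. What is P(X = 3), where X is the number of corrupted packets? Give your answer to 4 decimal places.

0.1334

X ~ Binomial(n=16, p=0.096).
P(X=3) = C(16,3) · p^3 · (1−p)^13
= 560 · 0.00088474 · 0.26927 = 0.133411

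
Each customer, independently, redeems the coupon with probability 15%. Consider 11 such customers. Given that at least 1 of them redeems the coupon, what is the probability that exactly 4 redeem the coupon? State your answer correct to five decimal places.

X ~ Binomial(11, 0.15). Want P(X=4 | X≥1) = P(X=4) / P(X≥1).
P(X=4) = C(11,4)·0.15^4·0.85^7 = 0.0535564
P(X≥1) = 1 − 0.1673432 = 0.8326568
Ratio = 0.0535564 / 0.8326568 = 0.0643199

0.06432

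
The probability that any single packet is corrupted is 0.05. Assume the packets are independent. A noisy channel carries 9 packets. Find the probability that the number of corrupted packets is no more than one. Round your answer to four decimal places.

0.9288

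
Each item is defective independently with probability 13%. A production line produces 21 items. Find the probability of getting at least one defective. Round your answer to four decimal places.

P(at least one) = 1 − P(none) = 1 − (1 − 0.13)^21
= 1 − 0.053691 = 0.946309

0.9463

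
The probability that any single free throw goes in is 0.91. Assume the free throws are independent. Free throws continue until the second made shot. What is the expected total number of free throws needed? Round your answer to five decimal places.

Y = total free throws until the second success; negative binomial with r=2, p=0.91.
E[Y] = r / p = 2 / 0.91 = 2.1978022

2.19780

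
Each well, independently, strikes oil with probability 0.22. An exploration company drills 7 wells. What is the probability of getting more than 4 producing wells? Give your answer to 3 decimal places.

0.007

X ~ Binomial(7, 0.22); P(X ≥ 5) = Σ C(7,k) p^k (1−p)^(7−k) over k:
  k=5: C(7,5)·0.22^5·0.78^2 = 0.00658
  k=6: C(7,6)·0.22^6·0.78^1 = 0.00062
  k=7: C(7,7)·0.22^7·0.78^0 = 0.00002
Total = 0.00723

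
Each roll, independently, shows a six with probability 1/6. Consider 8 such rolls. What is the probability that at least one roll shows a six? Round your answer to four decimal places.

0.7674

P(at least one) = 1 − P(none) = 1 − (1 − 0.166667)^8
= 1 − 0.232568 = 0.767432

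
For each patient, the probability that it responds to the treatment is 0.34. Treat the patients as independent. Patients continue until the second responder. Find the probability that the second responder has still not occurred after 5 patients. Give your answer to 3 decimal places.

0.448

Needing more than 5 patients ⇔ fewer than 2 successes in the first 5. With X ~ Binomial(5, 0.34), P(Y > 5) = P(X ≤ 1).
  k=0: C(5,0)·0.34^0·0.66^5 = 0.12523
  k=1: C(5,1)·0.34^1·0.66^4 = 0.32257
P(X ≤ 1) = 0.44780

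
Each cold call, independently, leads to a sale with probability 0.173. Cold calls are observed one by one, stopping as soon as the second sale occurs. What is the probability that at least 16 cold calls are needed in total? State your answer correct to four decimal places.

0.2395

Needing more than 15 cold calls ⇔ fewer than 2 successes in the first 15. With X ~ Binomial(15, 0.173), P(Y > 15) = P(X ≤ 1).
  k=0: C(15,0)·0.173^0·0.827^15 = 0.057887
  k=1: C(15,1)·0.173^1·0.827^14 = 0.181641
P(X ≤ 1) = 0.239528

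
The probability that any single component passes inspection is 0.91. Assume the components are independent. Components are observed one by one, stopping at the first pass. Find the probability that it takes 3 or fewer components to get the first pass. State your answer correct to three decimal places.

0.999

Y = number of components to the first success; geometric, p = 0.91.
P(Y ≤ 3) = 1 − (1−p)^3 = 1 − 0.00073 = 0.99927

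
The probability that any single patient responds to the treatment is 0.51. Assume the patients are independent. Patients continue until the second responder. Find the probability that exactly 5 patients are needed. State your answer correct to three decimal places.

Y = trial on which the second success occurs; negative binomial, r=2, p=0.51.
P(Y=5) = C(4,1) · p^2 · (1−p)^3
= 4 · 0.2601 · 0.11765 = 0.12240

0.122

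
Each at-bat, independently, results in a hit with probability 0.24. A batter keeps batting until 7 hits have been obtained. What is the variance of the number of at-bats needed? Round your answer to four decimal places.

92.3611

Y = total at-bats until the seventh success; negative binomial with r=7, p=0.24.
Var(Y) = r(1−p)/p² = 7·0.76 / 0.24² = 92.361111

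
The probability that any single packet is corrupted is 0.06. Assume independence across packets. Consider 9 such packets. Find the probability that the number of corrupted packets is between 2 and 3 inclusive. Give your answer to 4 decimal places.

0.0966

X ~ Binomial(9, 0.06); P(2 ≤ X ≤ 3) = Σ C(9,k) p^k (1−p)^(9−k) over k:
  k=2: C(9,2)·0.06^2·0.94^7 = 0.084043
  k=3: C(9,3)·0.06^3·0.94^6 = 0.012517
Total = 0.096560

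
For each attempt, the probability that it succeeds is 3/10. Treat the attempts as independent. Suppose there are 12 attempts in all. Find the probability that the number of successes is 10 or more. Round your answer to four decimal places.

X ~ Binomial(12, 0.30); P(X ≥ 10) = Σ C(12,k) p^k (1−p)^(12−k) over k:
  k=10: C(12,10)·0.30^10·0.70^2 = 0.000191
  k=11: C(12,11)·0.30^11·0.70^1 = 0.000015
  k=12: C(12,12)·0.30^12·0.70^0 = 0.000001
Total = 0.000206

0.0002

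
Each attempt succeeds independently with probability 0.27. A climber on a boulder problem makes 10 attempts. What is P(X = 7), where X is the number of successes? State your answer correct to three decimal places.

0.005

X ~ Binomial(n=10, p=0.27).
P(X=7) = C(10,7) · p^7 · (1−p)^3
= 120 · 0.0001046 · 0.38902 = 0.00488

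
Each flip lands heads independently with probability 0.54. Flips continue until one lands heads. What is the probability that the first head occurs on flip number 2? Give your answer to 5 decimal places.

0.24840

Geometric (trials to first success), p = 0.54.
P(Y = 2) = (1−p)^1 · p = 0.46 · 0.54 = 0.2484000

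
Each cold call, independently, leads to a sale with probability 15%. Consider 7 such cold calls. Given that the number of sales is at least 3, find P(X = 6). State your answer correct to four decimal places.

0.0009

X ~ Binomial(7, 0.15). Want P(X=6 | X≥3) = P(X=6) / P(X≥3).
P(X=6) = C(7,6)·0.15^6·0.85^1 = 0.000068
P(X≥3) = 1 − 0.320577 − 0.396007 − 0.209651 = 0.073765
Ratio = 0.000068 / 0.073765 = 0.000919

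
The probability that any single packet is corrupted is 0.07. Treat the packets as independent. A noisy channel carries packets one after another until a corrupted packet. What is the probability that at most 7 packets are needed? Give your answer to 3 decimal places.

Y = number of packets to the first success; geometric, p = 0.07.
P(Y ≤ 7) = 1 − (1−p)^7 = 1 − 0.60170 = 0.39830

0.398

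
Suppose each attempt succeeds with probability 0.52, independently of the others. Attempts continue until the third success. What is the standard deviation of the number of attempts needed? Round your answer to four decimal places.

Y = total attempts until the third success; negative binomial with r=3, p=0.52.
SD(Y) = √[r(1−p)/p²] = √(5.325444) = 2.307692

2.3077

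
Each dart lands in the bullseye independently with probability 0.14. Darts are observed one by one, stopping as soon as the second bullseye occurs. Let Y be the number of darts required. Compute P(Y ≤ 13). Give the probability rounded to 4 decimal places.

0.5614

Finishing within 13 darts ⇔ at least 2 successes in the first 13. With X ~ Binomial(13, 0.14), P(Y ≤ 13) = 1 − P(X ≤ 1).
  k=0: C(13,0)·0.14^0·0.86^13 = 0.140760
  k=1: C(13,1)·0.14^1·0.86^12 = 0.297888
1 − 0.438648 = 0.561352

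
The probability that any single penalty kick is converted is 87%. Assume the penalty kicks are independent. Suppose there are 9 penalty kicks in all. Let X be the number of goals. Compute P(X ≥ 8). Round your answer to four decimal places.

0.6696

X ~ Binomial(9, 0.87); P(X ≥ 8) = Σ C(9,k) p^k (1−p)^(9−k) over k:
  k=8: C(9,8)·0.87^8·0.13^1 = 0.384008
  k=9: C(9,9)·0.87^9·0.13^0 = 0.285544
Total = 0.669552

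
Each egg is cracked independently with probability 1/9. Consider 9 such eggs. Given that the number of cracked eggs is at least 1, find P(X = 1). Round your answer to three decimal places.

X ~ Binomial(9, 0.111111). Want P(X=1 | X≥1) = P(X=1) / P(X≥1).
P(X=1) = C(9,1)·0.111111^1·0.888889^8 = 0.38974
P(X≥1) = 1 − 0.34644 = 0.65356
Ratio = 0.38974 / 0.65356 = 0.59634

0.596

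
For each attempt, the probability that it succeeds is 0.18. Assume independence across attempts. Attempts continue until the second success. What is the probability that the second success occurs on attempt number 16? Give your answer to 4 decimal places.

0.0302

Y = trial on which the second success occurs; negative binomial, r=2, p=0.18.
P(Y=16) = C(15,1) · p^2 · (1−p)^14
= 15 · 0.0324 · 0.062143 = 0.030202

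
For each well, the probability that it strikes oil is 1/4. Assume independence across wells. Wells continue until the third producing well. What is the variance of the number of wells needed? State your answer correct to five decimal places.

36.00000

Y = total wells until the third success; negative binomial with r=3, p=0.25.
Var(Y) = r(1−p)/p² = 3·0.75 / 0.25² = 36.0000000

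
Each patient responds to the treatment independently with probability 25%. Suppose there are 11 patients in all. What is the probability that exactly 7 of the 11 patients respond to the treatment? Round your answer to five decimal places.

0.00637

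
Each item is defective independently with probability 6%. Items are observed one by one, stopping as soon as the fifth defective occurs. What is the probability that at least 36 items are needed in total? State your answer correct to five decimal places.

Needing more than 35 items ⇔ fewer than 5 successes in the first 35. With X ~ Binomial(35, 0.06), P(Y > 35) = P(X ≤ 4).
  k=0: C(35,0)·0.06^0·0.94^35 = 0.1146766
  k=1: C(35,1)·0.06^1·0.94^34 = 0.2561924
  k=2: C(35,2)·0.06^2·0.94^33 = 0.2779961
  k=3: C(35,3)·0.06^3·0.94^32 = 0.1951887
  k=4: C(35,4)·0.06^4·0.94^31 = 0.0996708
P(X ≤ 4) = 0.9437247

0.94372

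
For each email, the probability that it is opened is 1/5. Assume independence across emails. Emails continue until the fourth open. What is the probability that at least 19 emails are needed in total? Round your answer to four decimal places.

Needing more than 18 emails ⇔ fewer than 4 successes in the first 18. With X ~ Binomial(18, 0.20), P(Y > 18) = P(X ≤ 3).
  k=0: C(18,0)·0.20^0·0.80^18 = 0.018014
  k=1: C(18,1)·0.20^1·0.80^17 = 0.081065
  k=2: C(18,2)·0.20^2·0.80^16 = 0.172263
  k=3: C(18,3)·0.20^3·0.80^15 = 0.229684
P(X ≤ 3) = 0.501025

0.5010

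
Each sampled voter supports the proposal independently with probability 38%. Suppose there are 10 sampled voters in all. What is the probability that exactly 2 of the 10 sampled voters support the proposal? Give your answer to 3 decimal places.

X ~ Binomial(n=10, p=0.38).
P(X=2) = C(10,2) · p^2 · (1−p)^8
= 45 · 0.1444 · 0.021834 = 0.14188

0.142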